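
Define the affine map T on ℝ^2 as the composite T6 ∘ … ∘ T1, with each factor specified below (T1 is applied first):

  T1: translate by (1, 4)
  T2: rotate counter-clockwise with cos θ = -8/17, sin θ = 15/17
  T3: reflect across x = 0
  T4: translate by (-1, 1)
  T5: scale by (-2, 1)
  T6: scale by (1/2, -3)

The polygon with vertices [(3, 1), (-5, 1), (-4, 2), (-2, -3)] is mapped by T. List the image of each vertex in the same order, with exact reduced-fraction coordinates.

T1 translate by (1, 4): (3, 1) → (4, 5); (-5, 1) → (-4, 5); (-4, 2) → (-3, 6); (-2, -3) → (-1, 1)
T2 rotate counter-clockwise with cos θ = -8/17, sin θ = 15/17: (4, 5) → (-107/17, 20/17); (-4, 5) → (-43/17, -100/17); (-3, 6) → (-66/17, -93/17); (-1, 1) → (-7/17, -23/17)
T3 reflect across x = 0: (-107/17, 20/17) → (107/17, 20/17); (-43/17, -100/17) → (43/17, -100/17); (-66/17, -93/17) → (66/17, -93/17); (-7/17, -23/17) → (7/17, -23/17)
T4 translate by (-1, 1): (107/17, 20/17) → (90/17, 37/17); (43/17, -100/17) → (26/17, -83/17); (66/17, -93/17) → (49/17, -76/17); (7/17, -23/17) → (-10/17, -6/17)
T5 scale by (-2, 1): (90/17, 37/17) → (-180/17, 37/17); (26/17, -83/17) → (-52/17, -83/17); (49/17, -76/17) → (-98/17, -76/17); (-10/17, -6/17) → (20/17, -6/17)
T6 scale by (1/2, -3): (-180/17, 37/17) → (-90/17, -111/17); (-52/17, -83/17) → (-26/17, 249/17); (-98/17, -76/17) → (-49/17, 228/17); (20/17, -6/17) → (10/17, 18/17)

image vertices: (-90/17, -111/17), (-26/17, 249/17), (-49/17, 228/17), (10/17, 18/17)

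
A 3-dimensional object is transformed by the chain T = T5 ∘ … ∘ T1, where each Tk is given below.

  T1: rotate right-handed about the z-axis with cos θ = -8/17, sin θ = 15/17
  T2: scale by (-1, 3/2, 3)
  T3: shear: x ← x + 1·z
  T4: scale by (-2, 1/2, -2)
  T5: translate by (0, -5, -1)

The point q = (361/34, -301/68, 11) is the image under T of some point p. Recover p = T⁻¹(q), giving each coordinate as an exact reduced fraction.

p = (1, 1/4, -2)

T1 = [-8/17 -15/17 0 0; 15/17 -8/17 0 0; 0 0 1 0; 0 0 0 1]
T2·T1 = [8/17 15/17 0 0; 45/34 -12/17 0 0; 0 0 3 0; 0 0 0 1]
T3·…·T1 = [8/17 15/17 3 0; 45/34 -12/17 0 0; 0 0 3 0; 0 0 0 1]
T4·…·T1 = [-16/17 -30/17 -6 0; 45/68 -6/17 0 0; 0 0 -6 0; 0 0 0 1]
T5·…·T1 = [-16/17 -30/17 -6 0; 45/68 -6/17 0 -5; 0 0 -6 -1; 0 0 0 1]
det M = -9; M⁻¹ = [-4/17 20/17 4/17 104/17; -15/34 -32/51 15/34 -275/102; 0 0 -1/6 -1/6; 0 0 0 1]
M⁻¹ · (361/34, -301/68, 11)ᵀ = (1, 1/4, -2)ᵀ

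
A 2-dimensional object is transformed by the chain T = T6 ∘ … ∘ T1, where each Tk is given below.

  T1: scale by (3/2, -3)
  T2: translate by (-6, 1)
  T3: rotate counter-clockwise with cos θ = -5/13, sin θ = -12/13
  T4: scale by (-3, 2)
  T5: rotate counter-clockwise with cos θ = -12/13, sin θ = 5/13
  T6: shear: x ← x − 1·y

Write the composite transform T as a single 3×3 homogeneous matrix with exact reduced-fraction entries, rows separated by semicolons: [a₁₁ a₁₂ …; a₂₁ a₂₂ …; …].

T = [-1269/338 -1626/169 3080/169; 1089/338 180/169 -2238/169; 0 0 1]

T1 = [3/2 0 0; 0 -3 0; 0 0 1]
T2·T1 = [3/2 0 -6; 0 -3 1; 0 0 1]
T3·…·T1 = [-15/26 -36/13 42/13; -18/13 15/13 67/13; 0 0 1]
T4·…·T1 = [45/26 108/13 -126/13; -36/13 30/13 134/13; 0 0 1]
T5·…·T1 = [-90/169 -1446/169 842/169; 1089/338 180/169 -2238/169; 0 0 1]
T6·…·T1 = [-1269/338 -1626/169 3080/169; 1089/338 180/169 -2238/169; 0 0 1]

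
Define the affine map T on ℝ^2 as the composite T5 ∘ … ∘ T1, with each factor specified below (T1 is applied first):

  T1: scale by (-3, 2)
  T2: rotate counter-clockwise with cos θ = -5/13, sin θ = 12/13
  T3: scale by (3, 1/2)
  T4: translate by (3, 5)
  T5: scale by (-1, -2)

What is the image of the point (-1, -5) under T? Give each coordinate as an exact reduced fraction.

T(p) = (-354/13, -216/13)

T1 scale by (-3, 2): (-1, -5) → (3, -10)
T2 rotate counter-clockwise with cos θ = -5/13, sin θ = 12/13: (3, -10) → (105/13, 86/13)
T3 scale by (3, 1/2): (105/13, 86/13) → (315/13, 43/13)
T4 translate by (3, 5): (315/13, 43/13) → (354/13, 108/13)
T5 scale by (-1, -2): (354/13, 108/13) → (-354/13, -216/13)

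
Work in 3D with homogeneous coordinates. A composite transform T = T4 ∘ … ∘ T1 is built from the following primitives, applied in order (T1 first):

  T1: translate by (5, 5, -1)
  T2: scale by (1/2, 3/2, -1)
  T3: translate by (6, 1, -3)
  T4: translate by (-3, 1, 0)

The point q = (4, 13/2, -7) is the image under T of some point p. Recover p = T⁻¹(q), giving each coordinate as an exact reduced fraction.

T1 = [1 0 0 5; 0 1 0 5; 0 0 1 -1; 0 0 0 1]
T2·T1 = [1/2 0 0 5/2; 0 3/2 0 15/2; 0 0 -1 1; 0 0 0 1]
T3·…·T1 = [1/2 0 0 17/2; 0 3/2 0 17/2; 0 0 -1 -2; 0 0 0 1]
T4·…·T1 = [1/2 0 0 11/2; 0 3/2 0 19/2; 0 0 -1 -2; 0 0 0 1]
det M = -3/4; M⁻¹ = [2 0 0 -11; 0 2/3 0 -19/3; 0 0 -1 -2; 0 0 0 1]
M⁻¹ · (4, 13/2, -7)ᵀ = (-3, -2, 5)ᵀ

p = (-3, -2, 5)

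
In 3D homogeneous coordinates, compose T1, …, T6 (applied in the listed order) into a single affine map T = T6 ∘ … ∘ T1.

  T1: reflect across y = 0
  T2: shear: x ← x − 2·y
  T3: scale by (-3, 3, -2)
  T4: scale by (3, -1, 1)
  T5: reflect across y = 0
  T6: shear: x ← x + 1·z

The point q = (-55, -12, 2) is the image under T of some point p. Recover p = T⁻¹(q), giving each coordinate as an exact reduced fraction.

p = (-5/3, 4, -1)

T1 = [1 0 0 0; 0 -1 0 0; 0 0 1 0; 0 0 0 1]
T2·T1 = [1 2 0 0; 0 -1 0 0; 0 0 1 0; 0 0 0 1]
T3·…·T1 = [-3 -6 0 0; 0 -3 0 0; 0 0 -2 0; 0 0 0 1]
T4·…·T1 = [-9 -18 0 0; 0 3 0 0; 0 0 -2 0; 0 0 0 1]
T5·…·T1 = [-9 -18 0 0; 0 -3 0 0; 0 0 -2 0; 0 0 0 1]
T6·…·T1 = [-9 -18 -2 0; 0 -3 0 0; 0 0 -2 0; 0 0 0 1]
det M = -54; M⁻¹ = [-1/9 2/3 1/9 0; 0 -1/3 0 0; 0 0 -1/2 0; 0 0 0 1]
M⁻¹ · (-55, -12, 2)ᵀ = (-5/3, 4, -1)ᵀ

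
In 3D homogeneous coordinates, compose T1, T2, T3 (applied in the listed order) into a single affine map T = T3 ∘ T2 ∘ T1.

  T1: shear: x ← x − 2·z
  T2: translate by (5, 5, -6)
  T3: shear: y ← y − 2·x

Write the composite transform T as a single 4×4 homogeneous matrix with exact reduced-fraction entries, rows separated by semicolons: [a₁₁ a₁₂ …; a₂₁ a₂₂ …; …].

T1 = [1 0 -2 0; 0 1 0 0; 0 0 1 0; 0 0 0 1]
T2·T1 = [1 0 -2 5; 0 1 0 5; 0 0 1 -6; 0 0 0 1]
T3·…·T1 = [1 0 -2 5; -2 1 4 -5; 0 0 1 -6; 0 0 0 1]

T = [1 0 -2 5; -2 1 4 -5; 0 0 1 -6; 0 0 0 1]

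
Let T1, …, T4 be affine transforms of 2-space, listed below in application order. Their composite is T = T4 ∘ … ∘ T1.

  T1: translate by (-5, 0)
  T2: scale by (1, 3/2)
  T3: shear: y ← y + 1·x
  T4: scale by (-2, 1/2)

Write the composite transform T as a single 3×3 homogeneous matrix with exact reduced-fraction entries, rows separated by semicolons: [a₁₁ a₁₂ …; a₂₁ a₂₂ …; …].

T = [-2 0 10; 1/2 3/4 -5/2; 0 0 1]

T1 = [1 0 -5; 0 1 0; 0 0 1]
T2·T1 = [1 0 -5; 0 3/2 0; 0 0 1]
T3·…·T1 = [1 0 -5; 1 3/2 -5; 0 0 1]
T4·…·T1 = [-2 0 10; 1/2 3/4 -5/2; 0 0 1]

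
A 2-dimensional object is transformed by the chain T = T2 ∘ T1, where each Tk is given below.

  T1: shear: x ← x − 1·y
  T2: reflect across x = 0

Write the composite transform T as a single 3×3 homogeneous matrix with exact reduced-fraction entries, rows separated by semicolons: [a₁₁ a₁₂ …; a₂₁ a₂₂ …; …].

T = [-1 1 0; 0 1 0; 0 0 1]

T1 = [1 -1 0; 0 1 0; 0 0 1]
T2·T1 = [-1 1 0; 0 1 0; 0 0 1]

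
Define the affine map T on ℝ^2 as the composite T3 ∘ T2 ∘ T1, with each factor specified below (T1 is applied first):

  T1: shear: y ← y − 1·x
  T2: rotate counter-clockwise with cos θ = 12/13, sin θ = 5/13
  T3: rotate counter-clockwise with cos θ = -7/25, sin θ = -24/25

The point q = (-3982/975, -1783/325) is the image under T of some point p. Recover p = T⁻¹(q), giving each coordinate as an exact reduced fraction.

T1 = [1 0 0; -1 1 0; 0 0 1]
T2·T1 = [17/13 -5/13 0; -7/13 12/13 0; 0 0 1]
T3·…·T1 = [-287/325 323/325 0; -359/325 36/325 0; 0 0 1]
det M = 1; M⁻¹ = [36/325 -323/325 0; 359/325 -287/325 0; 0 0 1]
M⁻¹ · (-3982/975, -1783/325)ᵀ = (5, 1/3)ᵀ

p = (5, 1/3)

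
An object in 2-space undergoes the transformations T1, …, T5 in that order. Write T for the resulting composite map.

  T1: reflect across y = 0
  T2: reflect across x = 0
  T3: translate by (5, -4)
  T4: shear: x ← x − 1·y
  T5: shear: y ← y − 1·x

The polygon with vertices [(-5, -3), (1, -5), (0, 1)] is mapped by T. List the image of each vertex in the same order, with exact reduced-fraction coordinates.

T1 reflect across y = 0: (-5, -3) → (-5, 3); (1, -5) → (1, 5); (0, 1) → (0, -1)
T2 reflect across x = 0: (-5, 3) → (5, 3); (1, 5) → (-1, 5); (0, -1) → (0, -1)
T3 translate by (5, -4): (5, 3) → (10, -1); (-1, 5) → (4, 1); (0, -1) → (5, -5)
T4 shear: x ← x − 1·y: (10, -1) → (11, -1); (4, 1) → (3, 1); (5, -5) → (10, -5)
T5 shear: y ← y − 1·x: (11, -1) → (11, -12); (3, 1) → (3, -2); (10, -5) → (10, -15)

image vertices: (11, -12), (3, -2), (10, -15)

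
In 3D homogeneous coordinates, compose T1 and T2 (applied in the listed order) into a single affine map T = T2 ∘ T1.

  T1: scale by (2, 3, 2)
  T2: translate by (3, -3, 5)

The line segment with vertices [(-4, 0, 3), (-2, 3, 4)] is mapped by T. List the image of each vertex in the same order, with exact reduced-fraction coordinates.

image vertices: (-5, -3, 11), (-1, 6, 13)

T1 scale by (2, 3, 2): (-4, 0, 3) → (-8, 0, 6); (-2, 3, 4) → (-4, 9, 8)
T2 translate by (3, -3, 5): (-8, 0, 6) → (-5, -3, 11); (-4, 9, 8) → (-1, 6, 13)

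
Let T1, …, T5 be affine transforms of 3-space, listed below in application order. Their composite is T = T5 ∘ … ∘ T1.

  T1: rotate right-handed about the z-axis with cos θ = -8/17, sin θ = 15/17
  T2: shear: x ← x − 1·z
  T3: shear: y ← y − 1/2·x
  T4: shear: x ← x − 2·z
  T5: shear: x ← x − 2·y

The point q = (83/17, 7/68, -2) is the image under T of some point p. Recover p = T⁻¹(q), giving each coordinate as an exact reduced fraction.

T1 = [-8/17 -15/17 0 0; 15/17 -8/17 0 0; 0 0 1 0; 0 0 0 1]
T2·T1 = [-8/17 -15/17 -1 0; 15/17 -8/17 0 0; 0 0 1 0; 0 0 0 1]
T3·…·T1 = [-8/17 -15/17 -1 0; 19/17 -1/34 1/2 0; 0 0 1 0; 0 0 0 1]
T4·…·T1 = [-8/17 -15/17 -3 0; 19/17 -1/34 1/2 0; 0 0 1 0; 0 0 0 1]
T5·…·T1 = [-46/17 -14/17 -4 0; 19/17 -1/34 1/2 0; 0 0 1 0; 0 0 0 1]
det M = 1; M⁻¹ = [-1/34 14/17 -9/17 0; -19/17 -46/17 -53/17 0; 0 0 1 0; 0 0 0 1]
M⁻¹ · (83/17, 7/68, -2)ᵀ = (1, 1/2, -2)ᵀ

p = (1, 1/2, -2)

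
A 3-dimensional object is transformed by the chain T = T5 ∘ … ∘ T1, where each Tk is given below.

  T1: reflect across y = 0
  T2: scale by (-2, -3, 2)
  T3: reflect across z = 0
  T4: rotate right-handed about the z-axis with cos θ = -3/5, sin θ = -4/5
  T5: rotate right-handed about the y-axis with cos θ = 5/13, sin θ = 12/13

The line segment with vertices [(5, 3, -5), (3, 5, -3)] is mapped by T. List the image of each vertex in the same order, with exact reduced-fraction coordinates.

T1 reflect across y = 0: (5, 3, -5) → (5, -3, -5); (3, 5, -3) → (3, -5, -3)
T2 scale by (-2, -3, 2): (5, -3, -5) → (-10, 9, -10); (3, -5, -3) → (-6, 15, -6)
T3 reflect across z = 0: (-10, 9, -10) → (-10, 9, 10); (-6, 15, -6) → (-6, 15, 6)
T4 rotate right-handed about the z-axis with cos θ = -3/5, sin θ = -4/5: (-10, 9, 10) → (66/5, 13/5, 10); (-6, 15, 6) → (78/5, -21/5, 6)
T5 rotate right-handed about the y-axis with cos θ = 5/13, sin θ = 12/13: (66/5, 13/5, 10) → (186/13, 13/5, -542/65); (78/5, -21/5, 6) → (150/13, -21/5, -786/65)

image vertices: (186/13, 13/5, -542/65), (150/13, -21/5, -786/65)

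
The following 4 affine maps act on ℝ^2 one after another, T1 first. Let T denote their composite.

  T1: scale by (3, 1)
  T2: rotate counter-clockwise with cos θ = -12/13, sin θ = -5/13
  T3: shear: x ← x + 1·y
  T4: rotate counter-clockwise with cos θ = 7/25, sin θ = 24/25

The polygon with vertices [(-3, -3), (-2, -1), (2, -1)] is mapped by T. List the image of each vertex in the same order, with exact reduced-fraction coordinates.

image vertices: (-726/325, 4743/325), (-49/65, 582/65), (-233/325, -2406/325)

T1 scale by (3, 1): (-3, -3) → (-9, -3); (-2, -1) → (-6, -1); (2, -1) → (6, -1)
T2 rotate counter-clockwise with cos θ = -12/13, sin θ = -5/13: (-9, -3) → (93/13, 81/13); (-6, -1) → (67/13, 42/13); (6, -1) → (-77/13, -18/13)
T3 shear: x ← x + 1·y: (93/13, 81/13) → (174/13, 81/13); (67/13, 42/13) → (109/13, 42/13); (-77/13, -18/13) → (-95/13, -18/13)
T4 rotate counter-clockwise with cos θ = 7/25, sin θ = 24/25: (174/13, 81/13) → (-726/325, 4743/325); (109/13, 42/13) → (-49/65, 582/65); (-95/13, -18/13) → (-233/325, -2406/325)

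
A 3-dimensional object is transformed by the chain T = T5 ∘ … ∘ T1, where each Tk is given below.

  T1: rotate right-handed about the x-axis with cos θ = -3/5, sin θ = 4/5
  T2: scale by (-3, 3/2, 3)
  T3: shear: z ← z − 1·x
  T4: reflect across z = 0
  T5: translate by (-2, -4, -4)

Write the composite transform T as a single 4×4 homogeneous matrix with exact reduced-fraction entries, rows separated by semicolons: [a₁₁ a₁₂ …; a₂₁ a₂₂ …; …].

T = [-3 0 0 -2; 0 -9/10 -6/5 -4; -3 -12/5 9/5 -4; 0 0 0 1]

T1 = [1 0 0 0; 0 -3/5 -4/5 0; 0 4/5 -3/5 0; 0 0 0 1]
T2·T1 = [-3 0 0 0; 0 -9/10 -6/5 0; 0 12/5 -9/5 0; 0 0 0 1]
T3·…·T1 = [-3 0 0 0; 0 -9/10 -6/5 0; 3 12/5 -9/5 0; 0 0 0 1]
T4·…·T1 = [-3 0 0 0; 0 -9/10 -6/5 0; -3 -12/5 9/5 0; 0 0 0 1]
T5·…·T1 = [-3 0 0 -2; 0 -9/10 -6/5 -4; -3 -12/5 9/5 -4; 0 0 0 1]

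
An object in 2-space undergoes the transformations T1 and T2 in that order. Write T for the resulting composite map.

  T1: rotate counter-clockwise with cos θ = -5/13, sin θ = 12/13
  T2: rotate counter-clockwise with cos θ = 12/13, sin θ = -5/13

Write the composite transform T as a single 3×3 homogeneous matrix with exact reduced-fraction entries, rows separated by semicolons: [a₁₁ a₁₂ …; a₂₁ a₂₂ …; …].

T = [0 -1 0; 1 0 0; 0 0 1]

T1 = [-5/13 -12/13 0; 12/13 -5/13 0; 0 0 1]
T2·T1 = [0 -1 0; 1 0 0; 0 0 1]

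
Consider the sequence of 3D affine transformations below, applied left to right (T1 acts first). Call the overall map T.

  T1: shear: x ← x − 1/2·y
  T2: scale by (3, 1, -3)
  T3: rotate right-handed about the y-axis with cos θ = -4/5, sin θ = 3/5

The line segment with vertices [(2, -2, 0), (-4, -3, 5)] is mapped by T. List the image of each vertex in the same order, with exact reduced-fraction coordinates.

image vertices: (-36/5, -2, -27/5), (-3, -3, 33/2)

T1 shear: x ← x − 1/2·y: (2, -2, 0) → (3, -2, 0); (-4, -3, 5) → (-5/2, -3, 5)
T2 scale by (3, 1, -3): (3, -2, 0) → (9, -2, 0); (-5/2, -3, 5) → (-15/2, -3, -15)
T3 rotate right-handed about the y-axis with cos θ = -4/5, sin θ = 3/5: (9, -2, 0) → (-36/5, -2, -27/5); (-15/2, -3, -15) → (-3, -3, 33/2)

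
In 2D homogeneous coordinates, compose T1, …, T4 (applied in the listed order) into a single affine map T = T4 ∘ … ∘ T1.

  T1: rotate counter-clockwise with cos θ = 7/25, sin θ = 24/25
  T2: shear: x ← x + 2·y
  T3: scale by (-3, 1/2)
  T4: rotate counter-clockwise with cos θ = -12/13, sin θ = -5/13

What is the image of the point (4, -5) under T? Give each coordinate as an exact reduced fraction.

T(p) = (3949/130, 3684/325)

T1 rotate counter-clockwise with cos θ = 7/25, sin θ = 24/25: (4, -5) → (148/25, 61/25)
T2 shear: x ← x + 2·y: (148/25, 61/25) → (54/5, 61/25)
T3 scale by (-3, 1/2): (54/5, 61/25) → (-162/5, 61/50)
T4 rotate counter-clockwise with cos θ = -12/13, sin θ = -5/13: (-162/5, 61/50) → (3949/130, 3684/325)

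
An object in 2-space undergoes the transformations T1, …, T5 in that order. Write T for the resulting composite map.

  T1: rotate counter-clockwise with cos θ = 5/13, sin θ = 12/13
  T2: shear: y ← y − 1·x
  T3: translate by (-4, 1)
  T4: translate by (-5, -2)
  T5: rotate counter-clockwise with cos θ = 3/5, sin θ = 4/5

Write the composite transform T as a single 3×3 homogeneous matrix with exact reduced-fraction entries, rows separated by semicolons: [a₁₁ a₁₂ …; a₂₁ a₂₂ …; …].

T = [-1/5 -8/5 -23/5; 41/65 3/65 -39/5; 0 0 1]

T1 = [5/13 -12/13 0; 12/13 5/13 0; 0 0 1]
T2·T1 = [5/13 -12/13 0; 7/13 17/13 0; 0 0 1]
T3·…·T1 = [5/13 -12/13 -4; 7/13 17/13 1; 0 0 1]
T4·…·T1 = [5/13 -12/13 -9; 7/13 17/13 -1; 0 0 1]
T5·…·T1 = [-1/5 -8/5 -23/5; 41/65 3/65 -39/5; 0 0 1]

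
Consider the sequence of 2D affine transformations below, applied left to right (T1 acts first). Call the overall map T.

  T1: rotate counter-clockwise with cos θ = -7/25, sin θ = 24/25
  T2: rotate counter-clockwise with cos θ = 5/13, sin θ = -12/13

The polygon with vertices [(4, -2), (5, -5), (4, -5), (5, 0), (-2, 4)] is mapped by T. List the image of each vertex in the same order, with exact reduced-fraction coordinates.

image vertices: (284/65, 62/65), (457/65, -49/65), (2032/325, -449/325), (253/65, 204/65), (-1322/325, 604/325)

T1 rotate counter-clockwise with cos θ = -7/25, sin θ = 24/25: (4, -2) → (4/5, 22/5); (5, -5) → (17/5, 31/5); (4, -5) → (92/25, 131/25); (5, 0) → (-7/5, 24/5); (-2, 4) → (-82/25, -76/25)
T2 rotate counter-clockwise with cos θ = 5/13, sin θ = -12/13: (4/5, 22/5) → (284/65, 62/65); (17/5, 31/5) → (457/65, -49/65); (92/25, 131/25) → (2032/325, -449/325); (-7/5, 24/5) → (253/65, 204/65); (-82/25, -76/25) → (-1322/325, 604/325)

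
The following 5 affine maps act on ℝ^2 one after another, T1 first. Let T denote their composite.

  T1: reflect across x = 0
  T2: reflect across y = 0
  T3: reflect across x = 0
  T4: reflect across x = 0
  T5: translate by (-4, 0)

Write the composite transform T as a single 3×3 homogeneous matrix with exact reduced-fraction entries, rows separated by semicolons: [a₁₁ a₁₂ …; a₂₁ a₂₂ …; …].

T = [-1 0 -4; 0 -1 0; 0 0 1]

T1 = [-1 0 0; 0 1 0; 0 0 1]
T2·T1 = [-1 0 0; 0 -1 0; 0 0 1]
T3·…·T1 = [1 0 0; 0 -1 0; 0 0 1]
T4·…·T1 = [-1 0 0; 0 -1 0; 0 0 1]
T5·…·T1 = [-1 0 -4; 0 -1 0; 0 0 1]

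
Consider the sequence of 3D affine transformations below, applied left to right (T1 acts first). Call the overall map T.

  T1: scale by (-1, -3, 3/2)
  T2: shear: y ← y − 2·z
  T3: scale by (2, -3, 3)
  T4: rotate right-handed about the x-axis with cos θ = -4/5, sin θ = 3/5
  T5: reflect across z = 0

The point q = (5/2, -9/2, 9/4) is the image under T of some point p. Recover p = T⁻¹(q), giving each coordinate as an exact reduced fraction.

T1 = [-1 0 0 0; 0 -3 0 0; 0 0 3/2 0; 0 0 0 1]
T2·T1 = [-1 0 0 0; 0 -3 -3 0; 0 0 3/2 0; 0 0 0 1]
T3·…·T1 = [-2 0 0 0; 0 9 9 0; 0 0 9/2 0; 0 0 0 1]
T4·…·T1 = [-2 0 0 0; 0 -36/5 -99/10 0; 0 27/5 9/5 0; 0 0 0 1]
T5·…·T1 = [-2 0 0 0; 0 -36/5 -99/10 0; 0 -27/5 -9/5 0; 0 0 0 1]
det M = 81; M⁻¹ = [-1/2 0 0 0; 0 2/45 -11/45 0; 0 -2/15 8/45 0; 0 0 0 1]
M⁻¹ · (5/2, -9/2, 9/4)ᵀ = (-5/4, -3/4, 1)ᵀ

p = (-5/4, -3/4, 1)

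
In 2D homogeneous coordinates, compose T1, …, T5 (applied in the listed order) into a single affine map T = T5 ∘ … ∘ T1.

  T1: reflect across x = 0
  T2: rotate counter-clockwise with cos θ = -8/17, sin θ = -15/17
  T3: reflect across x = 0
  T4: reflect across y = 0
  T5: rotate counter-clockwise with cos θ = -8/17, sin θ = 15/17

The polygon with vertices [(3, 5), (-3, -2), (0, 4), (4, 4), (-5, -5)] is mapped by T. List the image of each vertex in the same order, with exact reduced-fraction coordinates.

T1 reflect across x = 0: (3, 5) → (-3, 5); (-3, -2) → (3, -2); (0, 4) → (0, 4); (4, 4) → (-4, 4); (-5, -5) → (5, -5)
T2 rotate counter-clockwise with cos θ = -8/17, sin θ = -15/17: (-3, 5) → (99/17, 5/17); (3, -2) → (-54/17, -29/17); (0, 4) → (60/17, -32/17); (-4, 4) → (92/17, 28/17); (5, -5) → (-115/17, -35/17)
T3 reflect across x = 0: (99/17, 5/17) → (-99/17, 5/17); (-54/17, -29/17) → (54/17, -29/17); (60/17, -32/17) → (-60/17, -32/17); (92/17, 28/17) → (-92/17, 28/17); (-115/17, -35/17) → (115/17, -35/17)
T4 reflect across y = 0: (-99/17, 5/17) → (-99/17, -5/17); (54/17, -29/17) → (54/17, 29/17); (-60/17, -32/17) → (-60/17, 32/17); (-92/17, 28/17) → (-92/17, -28/17); (115/17, -35/17) → (115/17, 35/17)
T5 rotate counter-clockwise with cos θ = -8/17, sin θ = 15/17: (-99/17, -5/17) → (3, -5); (54/17, 29/17) → (-3, 2); (-60/17, 32/17) → (0, -4); (-92/17, -28/17) → (4, -4); (115/17, 35/17) → (-5, 5)

image vertices: (3, -5), (-3, 2), (0, -4), (4, -4), (-5, 5)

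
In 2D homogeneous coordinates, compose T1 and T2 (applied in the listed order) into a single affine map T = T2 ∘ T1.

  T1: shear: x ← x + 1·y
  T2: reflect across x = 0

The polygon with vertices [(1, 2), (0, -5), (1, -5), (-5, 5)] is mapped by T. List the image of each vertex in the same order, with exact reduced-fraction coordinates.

T1 shear: x ← x + 1·y: (1, 2) → (3, 2); (0, -5) → (-5, -5); (1, -5) → (-4, -5); (-5, 5) → (0, 5)
T2 reflect across x = 0: (3, 2) → (-3, 2); (-5, -5) → (5, -5); (-4, -5) → (4, -5); (0, 5) → (0, 5)

image vertices: (-3, 2), (5, -5), (4, -5), (0, 5)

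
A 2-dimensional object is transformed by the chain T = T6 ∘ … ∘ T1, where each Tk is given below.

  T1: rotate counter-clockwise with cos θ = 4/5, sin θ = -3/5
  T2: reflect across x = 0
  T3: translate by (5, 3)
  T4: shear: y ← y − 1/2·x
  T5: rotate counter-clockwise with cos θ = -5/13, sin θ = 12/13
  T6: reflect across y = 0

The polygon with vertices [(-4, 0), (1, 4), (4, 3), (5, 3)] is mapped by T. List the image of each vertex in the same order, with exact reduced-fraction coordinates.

T1 rotate counter-clockwise with cos θ = 4/5, sin θ = -3/5: (-4, 0) → (-16/5, 12/5); (1, 4) → (16/5, 13/5); (4, 3) → (5, 0); (5, 3) → (29/5, -3/5)
T2 reflect across x = 0: (-16/5, 12/5) → (16/5, 12/5); (16/5, 13/5) → (-16/5, 13/5); (5, 0) → (-5, 0); (29/5, -3/5) → (-29/5, -3/5)
T3 translate by (5, 3): (16/5, 12/5) → (41/5, 27/5); (-16/5, 13/5) → (9/5, 28/5); (-5, 0) → (0, 3); (-29/5, -3/5) → (-4/5, 12/5)
T4 shear: y ← y − 1/2·x: (41/5, 27/5) → (41/5, 13/10); (9/5, 28/5) → (9/5, 47/10); (0, 3) → (0, 3); (-4/5, 12/5) → (-4/5, 14/5)
T5 rotate counter-clockwise with cos θ = -5/13, sin θ = 12/13: (41/5, 13/10) → (-283/65, 919/130); (9/5, 47/10) → (-327/65, -19/130); (0, 3) → (-36/13, -15/13); (-4/5, 14/5) → (-148/65, -118/65)
T6 reflect across y = 0: (-283/65, 919/130) → (-283/65, -919/130); (-327/65, -19/130) → (-327/65, 19/130); (-36/13, -15/13) → (-36/13, 15/13); (-148/65, -118/65) → (-148/65, 118/65)

image vertices: (-283/65, -919/130), (-327/65, 19/130), (-36/13, 15/13), (-148/65, 118/65)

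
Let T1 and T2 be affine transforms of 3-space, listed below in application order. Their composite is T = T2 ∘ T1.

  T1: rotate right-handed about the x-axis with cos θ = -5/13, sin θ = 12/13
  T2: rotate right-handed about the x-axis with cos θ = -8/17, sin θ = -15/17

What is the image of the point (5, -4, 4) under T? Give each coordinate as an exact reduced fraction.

T1 rotate right-handed about the x-axis with cos θ = -5/13, sin θ = 12/13: (5, -4, 4) → (5, -28/13, -68/13)
T2 rotate right-handed about the x-axis with cos θ = -8/17, sin θ = -15/17: (5, -28/13, -68/13) → (5, -796/221, 964/221)

T(p) = (5, -796/221, 964/221)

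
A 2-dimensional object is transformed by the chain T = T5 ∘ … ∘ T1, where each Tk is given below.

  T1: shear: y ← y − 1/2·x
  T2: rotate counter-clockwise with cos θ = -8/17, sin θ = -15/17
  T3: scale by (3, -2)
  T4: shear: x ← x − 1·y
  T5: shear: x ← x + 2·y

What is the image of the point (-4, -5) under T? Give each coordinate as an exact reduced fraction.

T1 shear: y ← y − 1/2·x: (-4, -5) → (-4, -3)
T2 rotate counter-clockwise with cos θ = -8/17, sin θ = -15/17: (-4, -3) → (-13/17, 84/17)
T3 scale by (3, -2): (-13/17, 84/17) → (-39/17, -168/17)
T4 shear: x ← x − 1·y: (-39/17, -168/17) → (129/17, -168/17)
T5 shear: x ← x + 2·y: (129/17, -168/17) → (-207/17, -168/17)

T(p) = (-207/17, -168/17)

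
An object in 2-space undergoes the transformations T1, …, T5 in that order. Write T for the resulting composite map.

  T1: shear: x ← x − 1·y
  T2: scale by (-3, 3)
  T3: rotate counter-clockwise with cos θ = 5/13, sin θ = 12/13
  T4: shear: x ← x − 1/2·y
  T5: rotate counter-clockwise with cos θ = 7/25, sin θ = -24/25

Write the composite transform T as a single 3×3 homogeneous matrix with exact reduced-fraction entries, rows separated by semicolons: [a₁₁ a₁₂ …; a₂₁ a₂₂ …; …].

T1 = [1 -1 0; 0 1 0; 0 0 1]
T2·T1 = [-3 3 0; 0 3 0; 0 0 1]
T3·…·T1 = [-15/13 -21/13 0; -36/13 51/13 0; 0 0 1]
T4·…·T1 = [3/13 -93/26 0; -36/13 51/13 0; 0 0 1]
T5·…·T1 = [-843/325 1797/650 0; -324/325 1473/325 0; 0 0 1]

T = [-843/325 1797/650 0; -324/325 1473/325 0; 0 0 1]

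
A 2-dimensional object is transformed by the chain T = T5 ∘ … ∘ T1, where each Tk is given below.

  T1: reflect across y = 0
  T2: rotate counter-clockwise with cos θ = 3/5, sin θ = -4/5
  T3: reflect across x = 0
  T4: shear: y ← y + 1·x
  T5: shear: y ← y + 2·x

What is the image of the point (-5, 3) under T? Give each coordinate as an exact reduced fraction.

T1 reflect across y = 0: (-5, 3) → (-5, -3)
T2 rotate counter-clockwise with cos θ = 3/5, sin θ = -4/5: (-5, -3) → (-27/5, 11/5)
T3 reflect across x = 0: (-27/5, 11/5) → (27/5, 11/5)
T4 shear: y ← y + 1·x: (27/5, 11/5) → (27/5, 38/5)
T5 shear: y ← y + 2·x: (27/5, 38/5) → (27/5, 92/5)

T(p) = (27/5, 92/5)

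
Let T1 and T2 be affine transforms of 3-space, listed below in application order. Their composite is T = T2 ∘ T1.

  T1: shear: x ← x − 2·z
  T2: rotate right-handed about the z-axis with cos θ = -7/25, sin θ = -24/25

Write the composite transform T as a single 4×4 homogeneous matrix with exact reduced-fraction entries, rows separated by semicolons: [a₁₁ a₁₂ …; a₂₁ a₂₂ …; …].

T1 = [1 0 -2 0; 0 1 0 0; 0 0 1 0; 0 0 0 1]
T2·T1 = [-7/25 24/25 14/25 0; -24/25 -7/25 48/25 0; 0 0 1 0; 0 0 0 1]

T = [-7/25 24/25 14/25 0; -24/25 -7/25 48/25 0; 0 0 1 0; 0 0 0 1]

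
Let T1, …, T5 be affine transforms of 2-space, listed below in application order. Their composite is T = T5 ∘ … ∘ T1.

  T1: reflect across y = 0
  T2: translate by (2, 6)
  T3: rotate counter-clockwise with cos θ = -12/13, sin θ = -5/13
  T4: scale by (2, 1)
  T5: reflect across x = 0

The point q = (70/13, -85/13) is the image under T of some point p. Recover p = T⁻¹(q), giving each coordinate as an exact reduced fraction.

T1 = [1 0 0; 0 -1 0; 0 0 1]
T2·T1 = [1 0 2; 0 -1 6; 0 0 1]
T3·…·T1 = [-12/13 -5/13 6/13; -5/13 12/13 -82/13; 0 0 1]
T4·…·T1 = [-24/13 -10/13 12/13; -5/13 12/13 -82/13; 0 0 1]
T5·…·T1 = [24/13 10/13 -12/13; -5/13 12/13 -82/13; 0 0 1]
det M = 2; M⁻¹ = [6/13 -5/13 -2; 5/26 12/13 6; 0 0 1]
M⁻¹ · (70/13, -85/13)ᵀ = (3, 1)ᵀ

p = (3, 1)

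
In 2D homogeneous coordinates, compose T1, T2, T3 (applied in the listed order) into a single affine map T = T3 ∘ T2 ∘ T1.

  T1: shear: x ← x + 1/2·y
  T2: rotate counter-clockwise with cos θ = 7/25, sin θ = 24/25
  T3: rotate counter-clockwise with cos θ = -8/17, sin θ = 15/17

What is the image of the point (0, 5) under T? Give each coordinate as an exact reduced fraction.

T(p) = (-121/85, -919/170)

T1 shear: x ← x + 1/2·y: (0, 5) → (5/2, 5)
T2 rotate counter-clockwise with cos θ = 7/25, sin θ = 24/25: (5/2, 5) → (-41/10, 19/5)
T3 rotate counter-clockwise with cos θ = -8/17, sin θ = 15/17: (-41/10, 19/5) → (-121/85, -919/170)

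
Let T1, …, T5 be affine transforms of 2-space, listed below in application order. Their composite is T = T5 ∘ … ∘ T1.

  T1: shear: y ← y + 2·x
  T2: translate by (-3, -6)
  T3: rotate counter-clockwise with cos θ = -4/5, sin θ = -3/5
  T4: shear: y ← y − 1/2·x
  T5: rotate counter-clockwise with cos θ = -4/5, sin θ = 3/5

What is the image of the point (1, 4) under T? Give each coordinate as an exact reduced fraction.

T(p) = (-38/25, 16/25)

T1 shear: y ← y + 2·x: (1, 4) → (1, 6)
T2 translate by (-3, -6): (1, 6) → (-2, 0)
T3 rotate counter-clockwise with cos θ = -4/5, sin θ = -3/5: (-2, 0) → (8/5, 6/5)
T4 shear: y ← y − 1/2·x: (8/5, 6/5) → (8/5, 2/5)
T5 rotate counter-clockwise with cos θ = -4/5, sin θ = 3/5: (8/5, 2/5) → (-38/25, 16/25)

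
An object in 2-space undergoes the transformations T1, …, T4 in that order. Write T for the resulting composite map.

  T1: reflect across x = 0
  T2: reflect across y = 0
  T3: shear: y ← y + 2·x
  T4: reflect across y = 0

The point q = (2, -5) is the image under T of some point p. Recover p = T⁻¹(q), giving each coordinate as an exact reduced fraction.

p = (-2, -1)

T1 = [-1 0 0; 0 1 0; 0 0 1]
T2·T1 = [-1 0 0; 0 -1 0; 0 0 1]
T3·…·T1 = [-1 0 0; -2 -1 0; 0 0 1]
T4·…·T1 = [-1 0 0; 2 1 0; 0 0 1]
det M = -1; M⁻¹ = [-1 0 0; 2 1 0; 0 0 1]
M⁻¹ · (2, -5)ᵀ = (-2, -1)ᵀ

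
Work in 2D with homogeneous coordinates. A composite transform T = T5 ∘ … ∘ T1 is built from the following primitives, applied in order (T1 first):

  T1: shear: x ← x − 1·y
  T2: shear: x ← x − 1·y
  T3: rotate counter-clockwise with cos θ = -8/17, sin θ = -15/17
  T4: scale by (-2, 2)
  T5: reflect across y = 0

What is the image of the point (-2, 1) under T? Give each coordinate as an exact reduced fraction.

T1 shear: x ← x − 1·y: (-2, 1) → (-3, 1)
T2 shear: x ← x − 1·y: (-3, 1) → (-4, 1)
T3 rotate counter-clockwise with cos θ = -8/17, sin θ = -15/17: (-4, 1) → (47/17, 52/17)
T4 scale by (-2, 2): (47/17, 52/17) → (-94/17, 104/17)
T5 reflect across y = 0: (-94/17, 104/17) → (-94/17, -104/17)

T(p) = (-94/17, -104/17)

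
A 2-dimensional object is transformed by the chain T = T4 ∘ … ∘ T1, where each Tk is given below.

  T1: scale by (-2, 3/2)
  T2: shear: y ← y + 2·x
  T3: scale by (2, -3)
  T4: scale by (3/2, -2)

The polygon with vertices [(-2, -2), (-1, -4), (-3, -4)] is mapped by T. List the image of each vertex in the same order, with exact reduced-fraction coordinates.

image vertices: (12, 30), (6, -12), (18, 36)

T1 scale by (-2, 3/2): (-2, -2) → (4, -3); (-1, -4) → (2, -6); (-3, -4) → (6, -6)
T2 shear: y ← y + 2·x: (4, -3) → (4, 5); (2, -6) → (2, -2); (6, -6) → (6, 6)
T3 scale by (2, -3): (4, 5) → (8, -15); (2, -2) → (4, 6); (6, 6) → (12, -18)
T4 scale by (3/2, -2): (8, -15) → (12, 30); (4, 6) → (6, -12); (12, -18) → (18, 36)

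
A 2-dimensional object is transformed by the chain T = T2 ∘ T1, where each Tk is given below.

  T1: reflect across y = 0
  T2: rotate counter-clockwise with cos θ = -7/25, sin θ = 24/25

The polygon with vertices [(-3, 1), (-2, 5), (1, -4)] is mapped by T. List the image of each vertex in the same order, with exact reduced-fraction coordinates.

image vertices: (9/5, -13/5), (134/25, -13/25), (-103/25, -4/25)

T1 reflect across y = 0: (-3, 1) → (-3, -1); (-2, 5) → (-2, -5); (1, -4) → (1, 4)
T2 rotate counter-clockwise with cos θ = -7/25, sin θ = 24/25: (-3, -1) → (9/5, -13/5); (-2, -5) → (134/25, -13/25); (1, 4) → (-103/25, -4/25)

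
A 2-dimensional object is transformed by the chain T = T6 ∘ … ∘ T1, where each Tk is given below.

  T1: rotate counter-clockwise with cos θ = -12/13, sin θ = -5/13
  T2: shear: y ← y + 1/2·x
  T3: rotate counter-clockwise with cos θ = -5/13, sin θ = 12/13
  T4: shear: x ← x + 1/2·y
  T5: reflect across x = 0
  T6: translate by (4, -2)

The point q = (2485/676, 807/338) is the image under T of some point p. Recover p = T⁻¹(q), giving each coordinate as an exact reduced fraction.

T1 = [-12/13 5/13 0; -5/13 -12/13 0; 0 0 1]
T2·T1 = [-12/13 5/13 0; -11/13 -19/26 0; 0 0 1]
T3·…·T1 = [192/169 89/169 0; -89/169 215/338 0; 0 0 1]
T4·…·T1 = [295/338 571/676 0; -89/169 215/338 0; 0 0 1]
T5·…·T1 = [-295/338 -571/676 0; -89/169 215/338 0; 0 0 1]
T6·…·T1 = [-295/338 -571/676 4; -89/169 215/338 -2; 0 0 1]
det M = -1; M⁻¹ = [-215/338 -571/676 289/338; -89/169 295/338 651/169; 0 0 1]
M⁻¹ · (2485/676, 807/338)ᵀ = (-7/2, 4)ᵀ

p = (-7/2, 4)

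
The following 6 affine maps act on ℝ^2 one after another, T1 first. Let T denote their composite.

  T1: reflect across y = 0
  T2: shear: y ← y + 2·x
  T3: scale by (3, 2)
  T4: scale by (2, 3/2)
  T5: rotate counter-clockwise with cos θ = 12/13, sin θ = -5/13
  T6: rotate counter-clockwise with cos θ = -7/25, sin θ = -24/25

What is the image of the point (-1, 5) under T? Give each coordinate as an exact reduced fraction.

T(p) = (-4089/325, 5802/325)

T1 reflect across y = 0: (-1, 5) → (-1, -5)
T2 shear: y ← y + 2·x: (-1, -5) → (-1, -7)
T3 scale by (3, 2): (-1, -7) → (-3, -14)
T4 scale by (2, 3/2): (-3, -14) → (-6, -21)
T5 rotate counter-clockwise with cos θ = 12/13, sin θ = -5/13: (-6, -21) → (-177/13, -222/13)
T6 rotate counter-clockwise with cos θ = -7/25, sin θ = -24/25: (-177/13, -222/13) → (-4089/325, 5802/325)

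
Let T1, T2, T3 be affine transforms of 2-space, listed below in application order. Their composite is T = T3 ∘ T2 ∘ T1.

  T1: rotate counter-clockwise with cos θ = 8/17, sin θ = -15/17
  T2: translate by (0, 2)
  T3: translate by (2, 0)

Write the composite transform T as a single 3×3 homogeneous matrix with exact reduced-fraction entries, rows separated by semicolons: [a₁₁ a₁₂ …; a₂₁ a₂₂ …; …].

T1 = [8/17 15/17 0; -15/17 8/17 0; 0 0 1]
T2·T1 = [8/17 15/17 0; -15/17 8/17 2; 0 0 1]
T3·…·T1 = [8/17 15/17 2; -15/17 8/17 2; 0 0 1]

T = [8/17 15/17 2; -15/17 8/17 2; 0 0 1]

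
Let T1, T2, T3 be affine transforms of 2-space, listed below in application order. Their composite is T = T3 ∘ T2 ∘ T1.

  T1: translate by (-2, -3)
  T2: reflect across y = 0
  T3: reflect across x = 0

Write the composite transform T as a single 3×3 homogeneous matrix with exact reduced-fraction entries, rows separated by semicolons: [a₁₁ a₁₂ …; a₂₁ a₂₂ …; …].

T1 = [1 0 -2; 0 1 -3; 0 0 1]
T2·T1 = [1 0 -2; 0 -1 3; 0 0 1]
T3·…·T1 = [-1 0 2; 0 -1 3; 0 0 1]

T = [-1 0 2; 0 -1 3; 0 0 1]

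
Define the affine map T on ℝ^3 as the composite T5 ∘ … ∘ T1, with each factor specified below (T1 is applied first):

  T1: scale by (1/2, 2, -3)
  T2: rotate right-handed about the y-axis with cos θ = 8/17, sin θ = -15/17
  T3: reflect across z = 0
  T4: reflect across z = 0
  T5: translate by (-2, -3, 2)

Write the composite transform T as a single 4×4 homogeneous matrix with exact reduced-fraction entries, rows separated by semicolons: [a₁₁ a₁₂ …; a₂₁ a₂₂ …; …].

T = [4/17 0 45/17 -2; 0 2 0 -3; 15/34 0 -24/17 2; 0 0 0 1]

T1 = [1/2 0 0 0; 0 2 0 0; 0 0 -3 0; 0 0 0 1]
T2·T1 = [4/17 0 45/17 0; 0 2 0 0; 15/34 0 -24/17 0; 0 0 0 1]
T3·…·T1 = [4/17 0 45/17 0; 0 2 0 0; -15/34 0 24/17 0; 0 0 0 1]
T4·…·T1 = [4/17 0 45/17 0; 0 2 0 0; 15/34 0 -24/17 0; 0 0 0 1]
T5·…·T1 = [4/17 0 45/17 -2; 0 2 0 -3; 15/34 0 -24/17 2; 0 0 0 1]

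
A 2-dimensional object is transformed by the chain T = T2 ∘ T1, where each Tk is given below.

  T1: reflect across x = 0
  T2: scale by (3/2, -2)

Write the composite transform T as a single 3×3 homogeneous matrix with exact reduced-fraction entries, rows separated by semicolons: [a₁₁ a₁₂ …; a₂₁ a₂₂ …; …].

T1 = [-1 0 0; 0 1 0; 0 0 1]
T2·T1 = [-3/2 0 0; 0 -2 0; 0 0 1]

T = [-3/2 0 0; 0 -2 0; 0 0 1]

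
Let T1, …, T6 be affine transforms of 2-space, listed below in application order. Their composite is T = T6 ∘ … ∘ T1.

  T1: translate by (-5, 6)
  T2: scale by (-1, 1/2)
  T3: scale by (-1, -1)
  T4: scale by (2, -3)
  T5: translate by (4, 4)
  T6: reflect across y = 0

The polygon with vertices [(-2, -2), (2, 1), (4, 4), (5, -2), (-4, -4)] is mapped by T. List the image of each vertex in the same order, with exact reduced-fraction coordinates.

T1 translate by (-5, 6): (-2, -2) → (-7, 4); (2, 1) → (-3, 7); (4, 4) → (-1, 10); (5, -2) → (0, 4); (-4, -4) → (-9, 2)
T2 scale by (-1, 1/2): (-7, 4) → (7, 2); (-3, 7) → (3, 7/2); (-1, 10) → (1, 5); (0, 4) → (0, 2); (-9, 2) → (9, 1)
T3 scale by (-1, -1): (7, 2) → (-7, -2); (3, 7/2) → (-3, -7/2); (1, 5) → (-1, -5); (0, 2) → (0, -2); (9, 1) → (-9, -1)
T4 scale by (2, -3): (-7, -2) → (-14, 6); (-3, -7/2) → (-6, 21/2); (-1, -5) → (-2, 15); (0, -2) → (0, 6); (-9, -1) → (-18, 3)
T5 translate by (4, 4): (-14, 6) → (-10, 10); (-6, 21/2) → (-2, 29/2); (-2, 15) → (2, 19); (0, 6) → (4, 10); (-18, 3) → (-14, 7)
T6 reflect across y = 0: (-10, 10) → (-10, -10); (-2, 29/2) → (-2, -29/2); (2, 19) → (2, -19); (4, 10) → (4, -10); (-14, 7) → (-14, -7)

image vertices: (-10, -10), (-2, -29/2), (2, -19), (4, -10), (-14, -7)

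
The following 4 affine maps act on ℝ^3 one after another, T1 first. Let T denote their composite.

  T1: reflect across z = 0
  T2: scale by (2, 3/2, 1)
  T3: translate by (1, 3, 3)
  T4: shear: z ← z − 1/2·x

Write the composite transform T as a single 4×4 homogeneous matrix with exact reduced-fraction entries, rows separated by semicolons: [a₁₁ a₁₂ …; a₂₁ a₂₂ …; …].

T = [2 0 0 1; 0 3/2 0 3; -1 0 -1 5/2; 0 0 0 1]

T1 = [1 0 0 0; 0 1 0 0; 0 0 -1 0; 0 0 0 1]
T2·T1 = [2 0 0 0; 0 3/2 0 0; 0 0 -1 0; 0 0 0 1]
T3·…·T1 = [2 0 0 1; 0 3/2 0 3; 0 0 -1 3; 0 0 0 1]
T4·…·T1 = [2 0 0 1; 0 3/2 0 3; -1 0 -1 5/2; 0 0 0 1]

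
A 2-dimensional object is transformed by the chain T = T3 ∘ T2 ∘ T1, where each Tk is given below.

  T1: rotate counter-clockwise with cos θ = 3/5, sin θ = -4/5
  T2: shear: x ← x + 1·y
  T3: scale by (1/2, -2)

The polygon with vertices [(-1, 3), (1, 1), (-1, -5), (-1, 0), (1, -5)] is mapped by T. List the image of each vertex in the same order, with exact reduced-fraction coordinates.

image vertices: (11/5, -26/5), (3/5, 2/5), (-17/5, 22/5), (1/10, -8/5), (-18/5, 38/5)

T1 rotate counter-clockwise with cos θ = 3/5, sin θ = -4/5: (-1, 3) → (9/5, 13/5); (1, 1) → (7/5, -1/5); (-1, -5) → (-23/5, -11/5); (-1, 0) → (-3/5, 4/5); (1, -5) → (-17/5, -19/5)
T2 shear: x ← x + 1·y: (9/5, 13/5) → (22/5, 13/5); (7/5, -1/5) → (6/5, -1/5); (-23/5, -11/5) → (-34/5, -11/5); (-3/5, 4/5) → (1/5, 4/5); (-17/5, -19/5) → (-36/5, -19/5)
T3 scale by (1/2, -2): (22/5, 13/5) → (11/5, -26/5); (6/5, -1/5) → (3/5, 2/5); (-34/5, -11/5) → (-17/5, 22/5); (1/5, 4/5) → (1/10, -8/5); (-36/5, -19/5) → (-18/5, 38/5)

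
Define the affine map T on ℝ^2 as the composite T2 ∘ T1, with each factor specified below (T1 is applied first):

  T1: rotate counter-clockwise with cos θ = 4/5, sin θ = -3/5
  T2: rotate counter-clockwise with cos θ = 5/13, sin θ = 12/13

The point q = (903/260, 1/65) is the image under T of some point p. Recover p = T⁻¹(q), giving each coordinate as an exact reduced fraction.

T1 = [4/5 3/5 0; -3/5 4/5 0; 0 0 1]
T2·T1 = [56/65 -33/65 0; 33/65 56/65 0; 0 0 1]
det M = 1; M⁻¹ = [56/65 33/65 0; -33/65 56/65 0; 0 0 1]
M⁻¹ · (903/260, 1/65)ᵀ = (3, -7/4)ᵀ

p = (3, -7/4)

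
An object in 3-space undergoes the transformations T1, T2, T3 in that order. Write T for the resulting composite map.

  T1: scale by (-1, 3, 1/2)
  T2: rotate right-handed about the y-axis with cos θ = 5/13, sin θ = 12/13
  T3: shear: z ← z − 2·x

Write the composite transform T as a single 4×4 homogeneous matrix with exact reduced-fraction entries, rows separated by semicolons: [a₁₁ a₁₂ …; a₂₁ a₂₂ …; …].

T = [-5/13 0 6/13 0; 0 3 0 0; 22/13 0 -19/26 0; 0 0 0 1]

T1 = [-1 0 0 0; 0 3 0 0; 0 0 1/2 0; 0 0 0 1]
T2·T1 = [-5/13 0 6/13 0; 0 3 0 0; 12/13 0 5/26 0; 0 0 0 1]
T3·…·T1 = [-5/13 0 6/13 0; 0 3 0 0; 22/13 0 -19/26 0; 0 0 0 1]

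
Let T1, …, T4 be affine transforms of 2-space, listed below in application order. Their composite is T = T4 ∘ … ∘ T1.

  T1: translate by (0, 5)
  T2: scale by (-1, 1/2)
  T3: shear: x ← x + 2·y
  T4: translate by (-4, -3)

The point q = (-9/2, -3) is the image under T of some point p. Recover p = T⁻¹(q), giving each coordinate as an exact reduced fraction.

p = (1/2, -5)

T1 = [1 0 0; 0 1 5; 0 0 1]
T2·T1 = [-1 0 0; 0 1/2 5/2; 0 0 1]
T3·…·T1 = [-1 1 5; 0 1/2 5/2; 0 0 1]
T4·…·T1 = [-1 1 1; 0 1/2 -1/2; 0 0 1]
det M = -1/2; M⁻¹ = [-1 2 2; 0 2 1; 0 0 1]
M⁻¹ · (-9/2, -3)ᵀ = (1/2, -5)ᵀ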